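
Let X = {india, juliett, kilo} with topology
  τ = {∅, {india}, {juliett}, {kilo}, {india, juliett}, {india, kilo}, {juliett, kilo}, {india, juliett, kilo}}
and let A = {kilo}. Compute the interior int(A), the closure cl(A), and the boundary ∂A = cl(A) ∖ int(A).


int(A) = {kilo}, cl(A) = {kilo}, ∂A = ∅.

Closed sets in (X, τ) are complements of opens:
  closed(X, τ) = {∅, {india}, {juliett}, {kilo}, {india, juliett}, {india, kilo}, {juliett, kilo}, {india, juliett, kilo}}.
int(A) = ⋃ {U ∈ τ : U ⊆ A}. Opens contained in A: ∅, {kilo}.
Taking the union of these: int(A) = {kilo}.
cl(A) = ⋂ {C closed : A ⊆ C}. Closed sets containing A: {kilo}, {india, kilo}, {juliett, kilo}, {india, juliett, kilo}.
Intersecting these: cl(A) = {kilo}.
∂A = cl(A) ∖ int(A) = {kilo} ∖ {kilo} = ∅.


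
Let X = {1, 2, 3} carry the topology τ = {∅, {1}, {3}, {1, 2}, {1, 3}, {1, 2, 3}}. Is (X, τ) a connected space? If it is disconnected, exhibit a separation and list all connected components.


(X, τ) is disconnected; components = [{3}, {1, 2}].

Find clopen sets (U ∈ τ with X ∖ U ∈ τ):
  U = ∅, X ∖ U = {1, 2, 3} — both open, so U is clopen.
  U = {3}, X ∖ U = {1, 2} — both open, so U is clopen.
  U = {1, 2}, X ∖ U = {3} — both open, so U is clopen.
  U = {1, 2, 3}, X ∖ U = ∅ — both open, so U is clopen.
Nontrivial clopen(s) exist: e.g. {1, 2}. So (X, τ) is disconnected.
Compute connected components by grouping points that agree on all clopens:
  component: {3}
  component: {1, 2}


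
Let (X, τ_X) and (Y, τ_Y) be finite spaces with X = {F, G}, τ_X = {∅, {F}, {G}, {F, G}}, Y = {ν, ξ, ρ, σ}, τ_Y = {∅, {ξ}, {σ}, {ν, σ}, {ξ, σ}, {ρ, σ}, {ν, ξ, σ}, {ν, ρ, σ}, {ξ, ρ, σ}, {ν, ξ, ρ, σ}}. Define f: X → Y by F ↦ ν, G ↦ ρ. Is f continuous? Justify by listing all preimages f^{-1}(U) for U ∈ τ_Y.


f IS continuous.

Compute f^{-1}(U) for each U ∈ τ_Y:
  U = ∅: f^{-1}(U) = ∅ ∈ τ_X ✓.
  U = {ξ}: f^{-1}(U) = ∅ ∈ τ_X ✓.
  U = {σ}: f^{-1}(U) = ∅ ∈ τ_X ✓.
  U = {ν, σ}: f^{-1}(U) = {F} ∈ τ_X ✓.
  U = {ξ, σ}: f^{-1}(U) = ∅ ∈ τ_X ✓.
  U = {ρ, σ}: f^{-1}(U) = {G} ∈ τ_X ✓.
  U = {ν, ξ, σ}: f^{-1}(U) = {F} ∈ τ_X ✓.
  U = {ν, ρ, σ}: f^{-1}(U) = {F, G} ∈ τ_X ✓.
  U = {ξ, ρ, σ}: f^{-1}(U) = {G} ∈ τ_X ✓.
  U = {ν, ξ, ρ, σ}: f^{-1}(U) = {F, G} ∈ τ_X ✓.
Every preimage lies in τ_X, so f IS continuous.


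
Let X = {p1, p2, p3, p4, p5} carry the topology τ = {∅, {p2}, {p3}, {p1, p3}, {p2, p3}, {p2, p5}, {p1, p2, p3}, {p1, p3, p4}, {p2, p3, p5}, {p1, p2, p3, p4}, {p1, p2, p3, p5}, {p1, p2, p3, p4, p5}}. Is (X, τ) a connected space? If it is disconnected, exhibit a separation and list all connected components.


(X, τ) is disconnected; components = [{p2, p5}, {p1, p3, p4}].

Find clopen sets (U ∈ τ with X ∖ U ∈ τ):
  U = ∅, X ∖ U = {p1, p2, p3, p4, p5} — both open, so U is clopen.
  U = {p2, p5}, X ∖ U = {p1, p3, p4} — both open, so U is clopen.
  U = {p1, p3, p4}, X ∖ U = {p2, p5} — both open, so U is clopen.
  U = {p1, p2, p3, p4, p5}, X ∖ U = ∅ — both open, so U is clopen.
Nontrivial clopen(s) exist: e.g. {p1, p3, p4}. So (X, τ) is disconnected.
Compute connected components by grouping points that agree on all clopens:
  component: {p2, p5}
  component: {p1, p3, p4}


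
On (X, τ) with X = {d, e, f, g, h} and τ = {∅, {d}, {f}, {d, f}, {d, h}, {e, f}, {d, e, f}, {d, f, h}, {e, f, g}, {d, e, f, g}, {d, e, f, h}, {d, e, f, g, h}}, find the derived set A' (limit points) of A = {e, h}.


A' = {g}

For each x ∈ X, list the open sets U ∈ τ with x ∈ U, then check whether U ∩ (A ∖ {x}) ≠ ∅ for every such U.
  x = d: open {d} ∋ x has {d} ∩ (A ∖ {d}) = ∅, so x is NOT a limit point.
  x = e: open {e, f} ∋ x has {e, f} ∩ (A ∖ {e}) = ∅, so x is NOT a limit point.
  x = f: open {f} ∋ x has {f} ∩ (A ∖ {f}) = ∅, so x is NOT a limit point.
  x = g: opens ∋ x are {e, f, g}, {d, e, f, g}, {d, e, f, g, h}; each meets A ∖ {g}, so x IS a limit point.
  x = h: open {d, h} ∋ x has {d, h} ∩ (A ∖ {h}) = ∅, so x is NOT a limit point.
Collecting: A' = {g}.


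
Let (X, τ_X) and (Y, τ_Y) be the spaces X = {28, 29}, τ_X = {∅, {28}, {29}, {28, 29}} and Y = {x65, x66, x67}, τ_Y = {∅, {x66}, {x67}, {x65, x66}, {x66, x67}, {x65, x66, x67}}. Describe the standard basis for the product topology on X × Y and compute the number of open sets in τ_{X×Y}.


Basis B = {∅ × ∅, {28} × {x66}, {28} × {x67}, {29} × {x66}, {29} × {x67}, {28} × {x65, x66}, {28} × {x66, x67}, {28, 29} × {x66}, {28, 29} × {x67}, {29} × {x65, x66}, {29} × {x66, x67}, {28} × {x65, x66, x67}, {29} × {x65, x66, x67}, {28, 29} × {x65, x66}, {28, 29} × {x66, x67}, {28, 29} × {x65, x66, x67}}; |τ_{X×Y}| = 36.

Enumerate products U × V with U ∈ τ_X, V ∈ τ_Y (deduplicated):
  ∅ × ∅ = {} (∅)
  {28} × {x66} = {(28,x66)}
  {28} × {x67} = {(28,x67)}
  {29} × {x66} = {(29,x66)}
  {29} × {x67} = {(29,x67)}
  {28} × {x65, x66} = {(28,x65), (28,x66)}
  {28} × {x66, x67} = {(28,x66), (28,x67)}
  {28, 29} × {x66} = {(28,x66), (29,x66)}
  {28, 29} × {x67} = {(28,x67), (29,x67)}
  {29} × {x65, x66} = {(29,x65), (29,x66)}
  {29} × {x66, x67} = {(29,x66), (29,x67)}
  {28} × {x65, x66, x67} = {(28,x65), (28,x66), (28,x67)}
  {29} × {x65, x66, x67} = {(29,x65), (29,x66), (29,x67)}
  {28, 29} × {x65, x66} = {(28,x65), (28,x66), (29,x65), (29,x66)}
  {28, 29} × {x66, x67} = {(28,x66), (28,x67), (29,x66), (29,x67)}
  {28, 29} × {x65, x66, x67} = {(28,x65), (28,x66), (28,x67), (29,x65), (29,x66), (29,x67)}
These 16 distinct sets form the basis B.
Close under arbitrary unions to get τ_{X×Y}; counting gives |τ_{X×Y}| = 36.


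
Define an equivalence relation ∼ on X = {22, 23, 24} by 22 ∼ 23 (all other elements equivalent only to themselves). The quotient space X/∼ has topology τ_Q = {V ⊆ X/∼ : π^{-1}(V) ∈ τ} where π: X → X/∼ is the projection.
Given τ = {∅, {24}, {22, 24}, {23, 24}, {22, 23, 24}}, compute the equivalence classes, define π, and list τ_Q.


X/∼ = {[22=23], [24]}; |τ_Q| = 3.

Equivalence classes: [22=23], [24].
Quotient map π: X → X/∼ sends 22 ↦ [22=23], 23 ↦ [22=23], 24 ↦ [24].
For each subset V ⊆ X/∼, compute π^{-1}(V) ⊆ X and check whether π^{-1}(V) ∈ τ. V is open in τ_Q iff π^{-1}(V) ∈ τ.
  V = {}: π^{-1}(V) = ∅ ∈ τ ✓.
  V = {[22=23]}: π^{-1}(V) = {22, 23} ∉ τ ✗.
  V = {[24]}: π^{-1}(V) = {24} ∈ τ ✓.
  V = {[22=23], [24]}: π^{-1}(V) = {22, 23, 24} ∈ τ ✓.
Open sets in the quotient: τ_Q = {{}, {[24]}, {[22=23], [24]}} (3 elements).


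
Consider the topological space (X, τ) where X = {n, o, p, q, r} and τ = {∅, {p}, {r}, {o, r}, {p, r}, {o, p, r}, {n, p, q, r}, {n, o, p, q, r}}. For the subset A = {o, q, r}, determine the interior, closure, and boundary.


int(A) = {o, r}, cl(A) = {n, o, q, r}, ∂A = {n, q}.

Closed sets in (X, τ) are complements of opens:
  closed(X, τ) = {∅, {o}, {n, q}, {n, o, q}, {n, p, q}, {n, o, p, q}, {n, o, q, r}, {n, o, p, q, r}}.
int(A) = ⋃ {U ∈ τ : U ⊆ A}. Opens contained in A: ∅, {r}, {o, r}.
Taking the union of these: int(A) = {o, r}.
cl(A) = ⋂ {C closed : A ⊆ C}. Closed sets containing A: {n, o, q, r}, {n, o, p, q, r}.
Intersecting these: cl(A) = {n, o, q, r}.
∂A = cl(A) ∖ int(A) = {n, o, q, r} ∖ {o, r} = {n, q}.


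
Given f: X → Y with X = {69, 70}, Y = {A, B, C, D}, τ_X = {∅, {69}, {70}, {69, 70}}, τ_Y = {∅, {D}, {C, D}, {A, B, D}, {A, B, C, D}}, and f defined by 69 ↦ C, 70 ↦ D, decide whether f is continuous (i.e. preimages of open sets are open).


f IS continuous.

Compute f^{-1}(U) for each U ∈ τ_Y:
  U = ∅: f^{-1}(U) = ∅ ∈ τ_X ✓.
  U = {D}: f^{-1}(U) = {70} ∈ τ_X ✓.
  U = {C, D}: f^{-1}(U) = {69, 70} ∈ τ_X ✓.
  U = {A, B, D}: f^{-1}(U) = {70} ∈ τ_X ✓.
  U = {A, B, C, D}: f^{-1}(U) = {69, 70} ∈ τ_X ✓.
Every preimage lies in τ_X, so f IS continuous.


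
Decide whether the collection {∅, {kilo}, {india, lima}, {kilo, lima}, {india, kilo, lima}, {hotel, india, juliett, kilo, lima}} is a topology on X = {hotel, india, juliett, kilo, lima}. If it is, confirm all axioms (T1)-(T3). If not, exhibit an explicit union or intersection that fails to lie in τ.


τ is NOT a topology on X.

Axiom (T1): ∅ ∈ τ? Yes; X ∈ τ? Yes.
Axiom (T2/T3): check pairwise unions and intersections of members of τ.
Counterexample for (T3): {india, lima} ∩ {kilo, lima} = {lima} ∉ τ. Therefore τ is NOT a topology.


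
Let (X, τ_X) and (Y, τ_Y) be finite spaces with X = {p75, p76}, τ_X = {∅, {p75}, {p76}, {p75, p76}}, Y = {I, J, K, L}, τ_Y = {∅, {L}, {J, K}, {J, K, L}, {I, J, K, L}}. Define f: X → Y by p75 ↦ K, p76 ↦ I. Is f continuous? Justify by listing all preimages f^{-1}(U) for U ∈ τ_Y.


f IS continuous.

Compute f^{-1}(U) for each U ∈ τ_Y:
  U = ∅: f^{-1}(U) = ∅ ∈ τ_X ✓.
  U = {L}: f^{-1}(U) = ∅ ∈ τ_X ✓.
  U = {J, K}: f^{-1}(U) = {p75} ∈ τ_X ✓.
  U = {J, K, L}: f^{-1}(U) = {p75} ∈ τ_X ✓.
  U = {I, J, K, L}: f^{-1}(U) = {p75, p76} ∈ τ_X ✓.
Every preimage lies in τ_X, so f IS continuous.


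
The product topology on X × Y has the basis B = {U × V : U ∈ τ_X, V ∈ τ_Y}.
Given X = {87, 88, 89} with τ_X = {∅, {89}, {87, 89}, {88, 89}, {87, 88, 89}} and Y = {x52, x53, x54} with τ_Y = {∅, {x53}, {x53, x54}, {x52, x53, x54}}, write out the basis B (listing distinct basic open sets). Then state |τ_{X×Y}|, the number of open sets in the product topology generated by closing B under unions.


Basis B = {∅ × ∅, {89} × {x53}, {87, 89} × {x53}, {88, 89} × {x53}, {89} × {x53, x54}, {87, 88, 89} × {x53}, {89} × {x52, x53, x54}, {87, 89} × {x53, x54}, {88, 89} × {x53, x54}, {87, 89} × {x52, x53, x54}, {87, 88, 89} × {x53, x54}, {88, 89} × {x52, x53, x54}, {87, 88, 89} × {x52, x53, x54}}; |τ_{X×Y}| = 30.

Enumerate products U × V with U ∈ τ_X, V ∈ τ_Y (deduplicated):
  ∅ × ∅ = {} (∅)
  {89} × {x53} = {(89,x53)}
  {87, 89} × {x53} = {(87,x53), (89,x53)}
  {88, 89} × {x53} = {(88,x53), (89,x53)}
  {89} × {x53, x54} = {(89,x53), (89,x54)}
  {87, 88, 89} × {x53} = {(87,x53), (88,x53), (89,x53)}
  {89} × {x52, x53, x54} = {(89,x52), (89,x53), (89,x54)}
  {87, 89} × {x53, x54} = {(87,x53), (87,x54), (89,x53), (89,x54)}
  {88, 89} × {x53, x54} = {(88,x53), (88,x54), (89,x53), (89,x54)}
  {87, 89} × {x52, x53, x54} = {(87,x52), (87,x53), (87,x54), (89,x52), (89,x53), (89,x54)}
  {87, 88, 89} × {x53, x54} = {(87,x53), (87,x54), (88,x53), (88,x54), (89,x53), (89,x54)}
  {88, 89} × {x52, x53, x54} = {(88,x52), (88,x53), (88,x54), (89,x52), (89,x53), (89,x54)}
  {87, 88, 89} × {x52, x53, x54} = {(87,x52), (87,x53), (87,x54), (88,x52), (88,x53), (88,x54), (89,x52), (89,x53), (89,x54)}
These 13 distinct sets form the basis B.
Close under arbitrary unions to get τ_{X×Y}; counting gives |τ_{X×Y}| = 30.


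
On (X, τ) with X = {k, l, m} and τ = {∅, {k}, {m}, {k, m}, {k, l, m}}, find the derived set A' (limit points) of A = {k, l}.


A' = {l}

For each x ∈ X, list the open sets U ∈ τ with x ∈ U, then check whether U ∩ (A ∖ {x}) ≠ ∅ for every such U.
  x = k: open {k} ∋ x has {k} ∩ (A ∖ {k}) = ∅, so x is NOT a limit point.
  x = l: opens ∋ x are {k, l, m}; each meets A ∖ {l}, so x IS a limit point.
  x = m: open {m} ∋ x has {m} ∩ (A ∖ {m}) = ∅, so x is NOT a limit point.
Collecting: A' = {l}.


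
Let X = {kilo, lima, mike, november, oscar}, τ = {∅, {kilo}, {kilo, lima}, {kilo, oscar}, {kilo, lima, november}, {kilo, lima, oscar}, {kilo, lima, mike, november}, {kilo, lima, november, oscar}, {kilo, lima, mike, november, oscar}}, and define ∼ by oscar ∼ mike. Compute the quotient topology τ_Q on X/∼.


X/∼ = {[kilo], [lima], [mike=oscar], [november]}; |τ_Q| = 5.

Equivalence classes: [kilo], [lima], [mike=oscar], [november].
Quotient map π: X → X/∼ sends kilo ↦ [kilo], lima ↦ [lima], mike ↦ [mike=oscar], november ↦ [november], oscar ↦ [mike=oscar].
For each subset V ⊆ X/∼, compute π^{-1}(V) ⊆ X and check whether π^{-1}(V) ∈ τ. V is open in τ_Q iff π^{-1}(V) ∈ τ.
  V = {}: π^{-1}(V) = ∅ ∈ τ ✓.
  V = {[kilo]}: π^{-1}(V) = {kilo} ∈ τ ✓.
  V = {[lima]}: π^{-1}(V) = {lima} ∉ τ ✗.
  V = {[kilo], [lima]}: π^{-1}(V) = {kilo, lima} ∈ τ ✓.
  V = {[mike=oscar]}: π^{-1}(V) = {mike, oscar} ∉ τ ✗.
  V = {[kilo], [mike=oscar]}: π^{-1}(V) = {kilo, mike, oscar} ∉ τ ✗.
  V = {[lima], [mike=oscar]}: π^{-1}(V) = {lima, mike, oscar} ∉ τ ✗.
  V = {[kilo], [lima], [mike=oscar]}: π^{-1}(V) = {kilo, lima, mike, oscar} ∉ τ ✗.
  V = {[november]}: π^{-1}(V) = {november} ∉ τ ✗.
  V = {[kilo], [november]}: π^{-1}(V) = {kilo, november} ∉ τ ✗.
  V = {[lima], [november]}: π^{-1}(V) = {lima, november} ∉ τ ✗.
  V = {[kilo], [lima], [november]}: π^{-1}(V) = {kilo, lima, november} ∈ τ ✓.
  V = {[mike=oscar], [november]}: π^{-1}(V) = {mike, november, oscar} ∉ τ ✗.
  V = {[kilo], [mike=oscar], [november]}: π^{-1}(V) = {kilo, mike, november, oscar} ∉ τ ✗.
  V = {[lima], [mike=oscar], [november]}: π^{-1}(V) = {lima, mike, november, oscar} ∉ τ ✗.
  V = {[kilo], [lima], [mike=oscar], [november]}: π^{-1}(V) = {kilo, lima, mike, november, oscar} ∈ τ ✓.
Open sets in the quotient: τ_Q = {{}, {[kilo]}, {[kilo], [lima]}, {[kilo], [lima], [november]}, {[kilo], [lima], [mike=oscar], [november]}} (5 elements).


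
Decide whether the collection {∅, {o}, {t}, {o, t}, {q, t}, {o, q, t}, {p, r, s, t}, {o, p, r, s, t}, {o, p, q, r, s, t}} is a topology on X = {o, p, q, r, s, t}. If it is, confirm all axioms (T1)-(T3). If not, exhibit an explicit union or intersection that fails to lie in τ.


τ is NOT a topology on X.

Axiom (T1): ∅ ∈ τ? Yes; X ∈ τ? Yes.
Axiom (T2/T3): check pairwise unions and intersections of members of τ.
Counterexample for (T2): {q, t} ∪ {p, r, s, t} = {p, q, r, s, t} ∉ τ. Therefore τ is NOT a topology.


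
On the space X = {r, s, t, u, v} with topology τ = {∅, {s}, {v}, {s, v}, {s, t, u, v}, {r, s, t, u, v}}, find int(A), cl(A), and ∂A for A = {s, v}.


int(A) = {s, v}, cl(A) = {r, s, t, u, v}, ∂A = {r, t, u}.

Closed sets in (X, τ) are complements of opens:
  closed(X, τ) = {∅, {r}, {r, t, u}, {r, s, t, u}, {r, t, u, v}, {r, s, t, u, v}}.
int(A) = ⋃ {U ∈ τ : U ⊆ A}. Opens contained in A: ∅, {s}, {v}, {s, v}.
Taking the union of these: int(A) = {s, v}.
cl(A) = ⋂ {C closed : A ⊆ C}. Closed sets containing A: {r, s, t, u, v}.
Intersecting these: cl(A) = {r, s, t, u, v}.
∂A = cl(A) ∖ int(A) = {r, s, t, u, v} ∖ {s, v} = {r, t, u}.


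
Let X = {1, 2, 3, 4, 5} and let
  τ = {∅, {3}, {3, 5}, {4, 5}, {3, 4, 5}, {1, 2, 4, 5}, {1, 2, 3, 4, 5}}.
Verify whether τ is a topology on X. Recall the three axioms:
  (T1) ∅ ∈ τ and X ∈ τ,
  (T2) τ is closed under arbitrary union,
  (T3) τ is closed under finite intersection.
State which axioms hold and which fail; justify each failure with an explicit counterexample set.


τ is NOT a topology on X.

Axiom (T1): ∅ ∈ τ? Yes; X ∈ τ? Yes.
Axiom (T2/T3): check pairwise unions and intersections of members of τ.
Counterexample for (T3): {3, 5} ∩ {4, 5} = {5} ∉ τ. Therefore τ is NOT a topology.


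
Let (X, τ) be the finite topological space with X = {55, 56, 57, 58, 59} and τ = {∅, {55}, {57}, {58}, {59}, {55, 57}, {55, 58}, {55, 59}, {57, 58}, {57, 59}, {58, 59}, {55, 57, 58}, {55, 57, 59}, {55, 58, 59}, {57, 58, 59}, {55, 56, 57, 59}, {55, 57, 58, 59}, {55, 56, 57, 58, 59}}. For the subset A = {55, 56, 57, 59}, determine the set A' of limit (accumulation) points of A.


A' = {56}

For each x ∈ X, list the open sets U ∈ τ with x ∈ U, then check whether U ∩ (A ∖ {x}) ≠ ∅ for every such U.
  x = 55: open {55} ∋ x has {55} ∩ (A ∖ {55}) = ∅, so x is NOT a limit point.
  x = 56: opens ∋ x are {55, 56, 57, 59}, {55, 56, 57, 58, 59}; each meets A ∖ {56}, so x IS a limit point.
  x = 57: open {57} ∋ x has {57} ∩ (A ∖ {57}) = ∅, so x is NOT a limit point.
  x = 58: open {58} ∋ x has {58} ∩ (A ∖ {58}) = ∅, so x is NOT a limit point.
  x = 59: open {59} ∋ x has {59} ∩ (A ∖ {59}) = ∅, so x is NOT a limit point.
Collecting: A' = {56}.


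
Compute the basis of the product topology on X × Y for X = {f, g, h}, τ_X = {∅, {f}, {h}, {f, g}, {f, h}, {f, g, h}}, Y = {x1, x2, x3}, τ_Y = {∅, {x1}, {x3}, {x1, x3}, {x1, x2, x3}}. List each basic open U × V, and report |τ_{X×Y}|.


Basis B = {∅ × ∅, {f} × {x1}, {f} × {x3}, {h} × {x1}, {h} × {x3}, {f} × {x1, x3}, {f, g} × {x1}, {f, h} × {x1}, {f, g} × {x3}, {f, h} × {x3}, {h} × {x1, x3}, {f} × {x1, x2, x3}, {f, g, h} × {x1}, {f, g, h} × {x3}, {h} × {x1, x2, x3}, {f, g} × {x1, x3}, {f, h} × {x1, x3}, {f, g} × {x1, x2, x3}, {f, h} × {x1, x2, x3}, {f, g, h} × {x1, x3}, {f, g, h} × {x1, x2, x3}}; |τ_{X×Y}| = 70.

Enumerate products U × V with U ∈ τ_X, V ∈ τ_Y (deduplicated):
  ∅ × ∅ = {} (∅)
  {f} × {x1} = {(f,x1)}
  {f} × {x3} = {(f,x3)}
  {h} × {x1} = {(h,x1)}
  {h} × {x3} = {(h,x3)}
  {f} × {x1, x3} = {(f,x1), (f,x3)}
  {f, g} × {x1} = {(f,x1), (g,x1)}
  {f, h} × {x1} = {(f,x1), (h,x1)}
  {f, g} × {x3} = {(f,x3), (g,x3)}
  {f, h} × {x3} = {(f,x3), (h,x3)}
  {h} × {x1, x3} = {(h,x1), (h,x3)}
  {f} × {x1, x2, x3} = {(f,x1), (f,x2), (f,x3)}
  {f, g, h} × {x1} = {(f,x1), (g,x1), (h,x1)}
  {f, g, h} × {x3} = {(f,x3), (g,x3), (h,x3)}
  {h} × {x1, x2, x3} = {(h,x1), (h,x2), (h,x3)}
  {f, g} × {x1, x3} = {(f,x1), (f,x3), (g,x1), (g,x3)}
  {f, h} × {x1, x3} = {(f,x1), (f,x3), (h,x1), (h,x3)}
  {f, g} × {x1, x2, x3} = {(f,x1), (f,x2), (f,x3), (g,x1), (g,x2), (g,x3)}
  {f, h} × {x1, x2, x3} = {(f,x1), (f,x2), (f,x3), (h,x1), (h,x2), (h,x3)}
  {f, g, h} × {x1, x3} = {(f,x1), (f,x3), (g,x1), (g,x3), (h,x1), (h,x3)}
  {f, g, h} × {x1, x2, x3} = {(f,x1), (f,x2), (f,x3), (g,x1), (g,x2), (g,x3), (h,x1), (h,x2), (h,x3)}
These 21 distinct sets form the basis B.
Close under arbitrary unions to get τ_{X×Y}; counting gives |τ_{X×Y}| = 70.


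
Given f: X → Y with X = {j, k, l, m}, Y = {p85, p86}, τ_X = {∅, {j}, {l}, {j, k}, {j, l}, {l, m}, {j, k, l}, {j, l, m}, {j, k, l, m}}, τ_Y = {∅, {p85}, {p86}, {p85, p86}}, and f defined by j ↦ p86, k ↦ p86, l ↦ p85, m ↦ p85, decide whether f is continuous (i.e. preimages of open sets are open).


f IS continuous.

Compute f^{-1}(U) for each U ∈ τ_Y:
  U = ∅: f^{-1}(U) = ∅ ∈ τ_X ✓.
  U = {p85}: f^{-1}(U) = {l, m} ∈ τ_X ✓.
  U = {p86}: f^{-1}(U) = {j, k} ∈ τ_X ✓.
  U = {p85, p86}: f^{-1}(U) = {j, k, l, m} ∈ τ_X ✓.
Every preimage lies in τ_X, so f IS continuous.


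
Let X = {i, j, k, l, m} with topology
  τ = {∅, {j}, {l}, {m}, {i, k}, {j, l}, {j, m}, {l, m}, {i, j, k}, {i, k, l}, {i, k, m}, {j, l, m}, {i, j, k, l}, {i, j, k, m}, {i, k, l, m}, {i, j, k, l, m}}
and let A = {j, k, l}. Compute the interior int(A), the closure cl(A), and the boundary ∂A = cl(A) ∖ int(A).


int(A) = {j, l}, cl(A) = {i, j, k, l}, ∂A = {i, k}.

Closed sets in (X, τ) are complements of opens:
  closed(X, τ) = {∅, {j}, {l}, {m}, {i, k}, {j, l}, {j, m}, {l, m}, {i, j, k}, {i, k, l}, {i, k, m}, {j, l, m}, {i, j, k, l}, {i, j, k, m}, {i, k, l, m}, {i, j, k, l, m}}.
int(A) = ⋃ {U ∈ τ : U ⊆ A}. Opens contained in A: ∅, {j}, {l}, {j, l}.
Taking the union of these: int(A) = {j, l}.
cl(A) = ⋂ {C closed : A ⊆ C}. Closed sets containing A: {i, j, k, l}, {i, j, k, l, m}.
Intersecting these: cl(A) = {i, j, k, l}.
∂A = cl(A) ∖ int(A) = {i, j, k, l} ∖ {j, l} = {i, k}.


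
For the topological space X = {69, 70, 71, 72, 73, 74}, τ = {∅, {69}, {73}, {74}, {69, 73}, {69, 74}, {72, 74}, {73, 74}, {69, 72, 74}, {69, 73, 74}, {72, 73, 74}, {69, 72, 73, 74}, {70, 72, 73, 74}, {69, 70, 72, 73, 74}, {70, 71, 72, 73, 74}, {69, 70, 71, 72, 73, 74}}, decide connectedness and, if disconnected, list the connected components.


(X, τ) is disconnected; components = [{69}, {70, 71, 72, 73, 74}].

Find clopen sets (U ∈ τ with X ∖ U ∈ τ):
  U = ∅, X ∖ U = {69, 70, 71, 72, 73, 74} — both open, so U is clopen.
  U = {69}, X ∖ U = {70, 71, 72, 73, 74} — both open, so U is clopen.
  U = {70, 71, 72, 73, 74}, X ∖ U = {69} — both open, so U is clopen.
  U = {69, 70, 71, 72, 73, 74}, X ∖ U = ∅ — both open, so U is clopen.
Nontrivial clopen(s) exist: e.g. {70, 71, 72, 73, 74}. So (X, τ) is disconnected.
Compute connected components by grouping points that agree on all clopens:
  component: {69}
  component: {70, 71, 72, 73, 74}


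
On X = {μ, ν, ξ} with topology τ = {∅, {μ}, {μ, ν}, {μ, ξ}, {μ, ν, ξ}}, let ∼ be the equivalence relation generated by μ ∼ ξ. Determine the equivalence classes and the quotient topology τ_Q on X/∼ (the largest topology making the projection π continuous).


X/∼ = {[μ=ξ], [ν]}; |τ_Q| = 3.

Equivalence classes: [μ=ξ], [ν].
Quotient map π: X → X/∼ sends μ ↦ [μ=ξ], ν ↦ [ν], ξ ↦ [μ=ξ].
For each subset V ⊆ X/∼, compute π^{-1}(V) ⊆ X and check whether π^{-1}(V) ∈ τ. V is open in τ_Q iff π^{-1}(V) ∈ τ.
  V = {}: π^{-1}(V) = ∅ ∈ τ ✓.
  V = {[μ=ξ]}: π^{-1}(V) = {μ, ξ} ∈ τ ✓.
  V = {[ν]}: π^{-1}(V) = {ν} ∉ τ ✗.
  V = {[μ=ξ], [ν]}: π^{-1}(V) = {μ, ν, ξ} ∈ τ ✓.
Open sets in the quotient: τ_Q = {{}, {[μ=ξ]}, {[μ=ξ], [ν]}} (3 elements).


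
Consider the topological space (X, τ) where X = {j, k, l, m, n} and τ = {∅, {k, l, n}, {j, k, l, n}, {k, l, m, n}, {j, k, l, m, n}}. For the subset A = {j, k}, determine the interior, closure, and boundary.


int(A) = ∅, cl(A) = {j, k, l, m, n}, ∂A = {j, k, l, m, n}.

Closed sets in (X, τ) are complements of opens:
  closed(X, τ) = {∅, {j}, {m}, {j, m}, {j, k, l, m, n}}.
int(A) = ⋃ {U ∈ τ : U ⊆ A}. Opens contained in A: ∅.
Taking the union of these: int(A) = ∅.
cl(A) = ⋂ {C closed : A ⊆ C}. Closed sets containing A: {j, k, l, m, n}.
Intersecting these: cl(A) = {j, k, l, m, n}.
∂A = cl(A) ∖ int(A) = {j, k, l, m, n} ∖ ∅ = {j, k, l, m, n}.


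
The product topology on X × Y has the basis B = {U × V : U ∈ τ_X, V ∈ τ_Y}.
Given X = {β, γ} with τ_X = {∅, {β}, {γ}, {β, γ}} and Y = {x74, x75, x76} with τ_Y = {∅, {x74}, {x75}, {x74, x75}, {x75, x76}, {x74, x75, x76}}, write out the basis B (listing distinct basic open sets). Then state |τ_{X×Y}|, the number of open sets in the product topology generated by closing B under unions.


Basis B = {∅ × ∅, {β} × {x74}, {β} × {x75}, {γ} × {x74}, {γ} × {x75}, {β} × {x74, x75}, {β, γ} × {x74}, {β} × {x75, x76}, {β, γ} × {x75}, {γ} × {x74, x75}, {γ} × {x75, x76}, {β} × {x74, x75, x76}, {γ} × {x74, x75, x76}, {β, γ} × {x74, x75}, {β, γ} × {x75, x76}, {β, γ} × {x74, x75, x76}}; |τ_{X×Y}| = 36.

Enumerate products U × V with U ∈ τ_X, V ∈ τ_Y (deduplicated):
  ∅ × ∅ = {} (∅)
  {β} × {x74} = {(β,x74)}
  {β} × {x75} = {(β,x75)}
  {γ} × {x74} = {(γ,x74)}
  {γ} × {x75} = {(γ,x75)}
  {β} × {x74, x75} = {(β,x74), (β,x75)}
  {β, γ} × {x74} = {(β,x74), (γ,x74)}
  {β} × {x75, x76} = {(β,x75), (β,x76)}
  {β, γ} × {x75} = {(β,x75), (γ,x75)}
  {γ} × {x74, x75} = {(γ,x74), (γ,x75)}
  {γ} × {x75, x76} = {(γ,x75), (γ,x76)}
  {β} × {x74, x75, x76} = {(β,x74), (β,x75), (β,x76)}
  {γ} × {x74, x75, x76} = {(γ,x74), (γ,x75), (γ,x76)}
  {β, γ} × {x74, x75} = {(β,x74), (β,x75), (γ,x74), (γ,x75)}
  {β, γ} × {x75, x76} = {(β,x75), (β,x76), (γ,x75), (γ,x76)}
  {β, γ} × {x74, x75, x76} = {(β,x74), (β,x75), (β,x76), (γ,x74), (γ,x75), (γ,x76)}
These 16 distinct sets form the basis B.
Close under arbitrary unions to get τ_{X×Y}; counting gives |τ_{X×Y}| = 36.


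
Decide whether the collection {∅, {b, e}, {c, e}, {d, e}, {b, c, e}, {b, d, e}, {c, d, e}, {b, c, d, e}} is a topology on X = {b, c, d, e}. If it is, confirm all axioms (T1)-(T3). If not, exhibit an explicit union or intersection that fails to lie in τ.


τ is NOT a topology on X.

Axiom (T1): ∅ ∈ τ? Yes; X ∈ τ? Yes.
Axiom (T2/T3): check pairwise unions and intersections of members of τ.
Counterexample for (T3): {b, e} ∩ {c, e} = {e} ∉ τ. Therefore τ is NOT a topology.


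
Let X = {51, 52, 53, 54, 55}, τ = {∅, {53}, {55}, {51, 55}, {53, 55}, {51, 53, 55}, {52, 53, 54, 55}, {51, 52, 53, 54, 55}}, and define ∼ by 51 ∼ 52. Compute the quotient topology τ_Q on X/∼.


X/∼ = {[51=52], [53], [54], [55]}; |τ_Q| = 5.

Equivalence classes: [51=52], [53], [54], [55].
Quotient map π: X → X/∼ sends 51 ↦ [51=52], 52 ↦ [51=52], 53 ↦ [53], 54 ↦ [54], 55 ↦ [55].
For each subset V ⊆ X/∼, compute π^{-1}(V) ⊆ X and check whether π^{-1}(V) ∈ τ. V is open in τ_Q iff π^{-1}(V) ∈ τ.
  V = {}: π^{-1}(V) = ∅ ∈ τ ✓.
  V = {[51=52]}: π^{-1}(V) = {51, 52} ∉ τ ✗.
  V = {[53]}: π^{-1}(V) = {53} ∈ τ ✓.
  V = {[51=52], [53]}: π^{-1}(V) = {51, 52, 53} ∉ τ ✗.
  V = {[54]}: π^{-1}(V) = {54} ∉ τ ✗.
  V = {[51=52], [54]}: π^{-1}(V) = {51, 52, 54} ∉ τ ✗.
  V = {[53], [54]}: π^{-1}(V) = {53, 54} ∉ τ ✗.
  V = {[51=52], [53], [54]}: π^{-1}(V) = {51, 52, 53, 54} ∉ τ ✗.
  V = {[55]}: π^{-1}(V) = {55} ∈ τ ✓.
  V = {[51=52], [55]}: π^{-1}(V) = {51, 52, 55} ∉ τ ✗.
  V = {[53], [55]}: π^{-1}(V) = {53, 55} ∈ τ ✓.
  V = {[51=52], [53], [55]}: π^{-1}(V) = {51, 52, 53, 55} ∉ τ ✗.
  V = {[54], [55]}: π^{-1}(V) = {54, 55} ∉ τ ✗.
  V = {[51=52], [54], [55]}: π^{-1}(V) = {51, 52, 54, 55} ∉ τ ✗.
  V = {[53], [54], [55]}: π^{-1}(V) = {53, 54, 55} ∉ τ ✗.
  V = {[51=52], [53], [54], [55]}: π^{-1}(V) = {51, 52, 53, 54, 55} ∈ τ ✓.
Open sets in the quotient: τ_Q = {{}, {[53]}, {[55]}, {[53], [55]}, {[51=52], [53], [54], [55]}} (5 elements).


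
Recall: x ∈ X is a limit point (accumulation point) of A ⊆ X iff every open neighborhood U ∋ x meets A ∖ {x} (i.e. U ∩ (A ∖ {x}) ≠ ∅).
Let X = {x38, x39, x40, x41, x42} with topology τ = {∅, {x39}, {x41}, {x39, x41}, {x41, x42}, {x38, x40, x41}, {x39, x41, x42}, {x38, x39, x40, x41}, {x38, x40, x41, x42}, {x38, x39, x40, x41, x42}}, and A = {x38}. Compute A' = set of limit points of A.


A' = {x40}

For each x ∈ X, list the open sets U ∈ τ with x ∈ U, then check whether U ∩ (A ∖ {x}) ≠ ∅ for every such U.
  x = x38: open {x38, x40, x41} ∋ x has {x38, x40, x41} ∩ (A ∖ {x38}) = ∅, so x is NOT a limit point.
  x = x39: open {x39} ∋ x has {x39} ∩ (A ∖ {x39}) = ∅, so x is NOT a limit point.
  x = x40: opens ∋ x are {x38, x40, x41}, {x38, x39, x40, x41}, {x38, x40, x41, x42}, {x38, x39, x40, x41, x42}; each meets A ∖ {x40}, so x IS a limit point.
  x = x41: open {x41} ∋ x has {x41} ∩ (A ∖ {x41}) = ∅, so x is NOT a limit point.
  x = x42: open {x41, x42} ∋ x has {x41, x42} ∩ (A ∖ {x42}) = ∅, so x is NOT a limit point.
Collecting: A' = {x40}.


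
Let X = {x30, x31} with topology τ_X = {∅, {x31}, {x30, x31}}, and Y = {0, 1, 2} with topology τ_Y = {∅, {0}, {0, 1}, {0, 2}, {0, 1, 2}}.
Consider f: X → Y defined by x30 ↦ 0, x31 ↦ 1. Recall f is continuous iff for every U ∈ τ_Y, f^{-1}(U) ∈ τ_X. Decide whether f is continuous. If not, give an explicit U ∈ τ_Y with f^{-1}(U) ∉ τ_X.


f is NOT continuous.

Compute f^{-1}(U) for each U ∈ τ_Y:
  U = ∅: f^{-1}(U) = ∅ ∈ τ_X ✓.
  U = {0}: f^{-1}(U) = {x30} ∉ τ_X ✗.
  U = {0, 1}: f^{-1}(U) = {x30, x31} ∈ τ_X ✓.
  U = {0, 2}: f^{-1}(U) = {x30} ∉ τ_X ✗.
  U = {0, 1, 2}: f^{-1}(U) = {x30, x31} ∈ τ_X ✓.
Found U = {0} with f^{-1}(U) = {x30} not in τ_X. Therefore f is NOT continuous.


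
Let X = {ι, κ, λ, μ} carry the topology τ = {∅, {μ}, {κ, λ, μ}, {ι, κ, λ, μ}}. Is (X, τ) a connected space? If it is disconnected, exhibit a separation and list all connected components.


(X, τ) is connected.

Find clopen sets (U ∈ τ with X ∖ U ∈ τ):
  U = ∅, X ∖ U = {ι, κ, λ, μ} — both open, so U is clopen.
  U = {ι, κ, λ, μ}, X ∖ U = ∅ — both open, so U is clopen.
Only trivial clopens (∅ and X) exist, so (X, τ) is connected.
Compute connected components by grouping points that agree on all clopens:
  component: {ι, κ, λ, μ}


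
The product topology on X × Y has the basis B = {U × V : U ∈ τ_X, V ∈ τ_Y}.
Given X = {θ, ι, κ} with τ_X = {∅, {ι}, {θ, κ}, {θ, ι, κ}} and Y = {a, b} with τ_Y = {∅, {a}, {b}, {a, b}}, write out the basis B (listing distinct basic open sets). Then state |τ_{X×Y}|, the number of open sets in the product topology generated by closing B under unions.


Basis B = {∅ × ∅, {ι} × {a}, {ι} × {b}, {θ, κ} × {a}, {θ, κ} × {b}, {ι} × {a, b}, {θ, ι, κ} × {a}, {θ, ι, κ} × {b}, {θ, κ} × {a, b}, {θ, ι, κ} × {a, b}}; |τ_{X×Y}| = 16.

Enumerate products U × V with U ∈ τ_X, V ∈ τ_Y (deduplicated):
  ∅ × ∅ = {} (∅)
  {ι} × {a} = {(ι,a)}
  {ι} × {b} = {(ι,b)}
  {θ, κ} × {a} = {(θ,a), (κ,a)}
  {θ, κ} × {b} = {(θ,b), (κ,b)}
  {ι} × {a, b} = {(ι,a), (ι,b)}
  {θ, ι, κ} × {a} = {(θ,a), (ι,a), (κ,a)}
  {θ, ι, κ} × {b} = {(θ,b), (ι,b), (κ,b)}
  {θ, κ} × {a, b} = {(θ,a), (θ,b), (κ,a), (κ,b)}
  {θ, ι, κ} × {a, b} = {(θ,a), (θ,b), (ι,a), (ι,b), (κ,a), (κ,b)}
These 10 distinct sets form the basis B.
Close under arbitrary unions to get τ_{X×Y}; counting gives |τ_{X×Y}| = 16.


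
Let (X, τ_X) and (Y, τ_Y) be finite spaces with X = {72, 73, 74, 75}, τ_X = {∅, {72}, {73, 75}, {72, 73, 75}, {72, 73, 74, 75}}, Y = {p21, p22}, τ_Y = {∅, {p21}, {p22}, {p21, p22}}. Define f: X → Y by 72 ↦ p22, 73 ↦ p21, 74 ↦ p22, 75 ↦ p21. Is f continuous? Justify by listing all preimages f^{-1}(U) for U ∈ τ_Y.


f is NOT continuous.

Compute f^{-1}(U) for each U ∈ τ_Y:
  U = ∅: f^{-1}(U) = ∅ ∈ τ_X ✓.
  U = {p21}: f^{-1}(U) = {73, 75} ∈ τ_X ✓.
  U = {p22}: f^{-1}(U) = {72, 74} ∉ τ_X ✗.
  U = {p21, p22}: f^{-1}(U) = {72, 73, 74, 75} ∈ τ_X ✓.
Found U = {p22} with f^{-1}(U) = {72, 74} not in τ_X. Therefore f is NOT continuous.


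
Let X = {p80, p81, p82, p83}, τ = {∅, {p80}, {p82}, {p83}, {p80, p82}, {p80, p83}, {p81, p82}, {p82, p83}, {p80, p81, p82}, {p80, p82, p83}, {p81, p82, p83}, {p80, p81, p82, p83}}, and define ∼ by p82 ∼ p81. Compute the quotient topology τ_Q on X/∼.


X/∼ = {[p80], [p81=p82], [p83]}; |τ_Q| = 8.

Equivalence classes: [p80], [p81=p82], [p83].
Quotient map π: X → X/∼ sends p80 ↦ [p80], p81 ↦ [p81=p82], p82 ↦ [p81=p82], p83 ↦ [p83].
For each subset V ⊆ X/∼, compute π^{-1}(V) ⊆ X and check whether π^{-1}(V) ∈ τ. V is open in τ_Q iff π^{-1}(V) ∈ τ.
  V = {}: π^{-1}(V) = ∅ ∈ τ ✓.
  V = {[p80]}: π^{-1}(V) = {p80} ∈ τ ✓.
  V = {[p81=p82]}: π^{-1}(V) = {p81, p82} ∈ τ ✓.
  V = {[p80], [p81=p82]}: π^{-1}(V) = {p80, p81, p82} ∈ τ ✓.
  V = {[p83]}: π^{-1}(V) = {p83} ∈ τ ✓.
  V = {[p80], [p83]}: π^{-1}(V) = {p80, p83} ∈ τ ✓.
  V = {[p81=p82], [p83]}: π^{-1}(V) = {p81, p82, p83} ∈ τ ✓.
  V = {[p80], [p81=p82], [p83]}: π^{-1}(V) = {p80, p81, p82, p83} ∈ τ ✓.
Open sets in the quotient: τ_Q = {{}, {[p80]}, {[p81=p82]}, {[p80], [p81=p82]}, {[p83]}, {[p80], [p83]}, {[p81=p82], [p83]}, {[p80], [p81=p82], [p83]}} (8 elements).


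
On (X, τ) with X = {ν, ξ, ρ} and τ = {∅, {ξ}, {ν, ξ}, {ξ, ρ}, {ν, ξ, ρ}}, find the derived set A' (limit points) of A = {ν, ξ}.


A' = {ν, ρ}

For each x ∈ X, list the open sets U ∈ τ with x ∈ U, then check whether U ∩ (A ∖ {x}) ≠ ∅ for every such U.
  x = ν: opens ∋ x are {ν, ξ}, {ν, ξ, ρ}; each meets A ∖ {ν}, so x IS a limit point.
  x = ξ: open {ξ} ∋ x has {ξ} ∩ (A ∖ {ξ}) = ∅, so x is NOT a limit point.
  x = ρ: opens ∋ x are {ξ, ρ}, {ν, ξ, ρ}; each meets A ∖ {ρ}, so x IS a limit point.
Collecting: A' = {ν, ρ}.


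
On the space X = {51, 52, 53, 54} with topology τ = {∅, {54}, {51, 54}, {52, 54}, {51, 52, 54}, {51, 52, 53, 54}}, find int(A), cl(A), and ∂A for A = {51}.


int(A) = ∅, cl(A) = {51, 53}, ∂A = {51, 53}.

Closed sets in (X, τ) are complements of opens:
  closed(X, τ) = {∅, {53}, {51, 53}, {52, 53}, {51, 52, 53}, {51, 52, 53, 54}}.
int(A) = ⋃ {U ∈ τ : U ⊆ A}. Opens contained in A: ∅.
Taking the union of these: int(A) = ∅.
cl(A) = ⋂ {C closed : A ⊆ C}. Closed sets containing A: {51, 53}, {51, 52, 53}, {51, 52, 53, 54}.
Intersecting these: cl(A) = {51, 53}.
∂A = cl(A) ∖ int(A) = {51, 53} ∖ ∅ = {51, 53}.


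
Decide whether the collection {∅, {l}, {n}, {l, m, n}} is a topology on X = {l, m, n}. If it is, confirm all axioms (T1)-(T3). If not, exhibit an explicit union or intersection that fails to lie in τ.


τ is NOT a topology on X.

Axiom (T1): ∅ ∈ τ? Yes; X ∈ τ? Yes.
Axiom (T2/T3): check pairwise unions and intersections of members of τ.
Counterexample for (T2): {l} ∪ {n} = {l, n} ∉ τ. Therefore τ is NOT a topology.


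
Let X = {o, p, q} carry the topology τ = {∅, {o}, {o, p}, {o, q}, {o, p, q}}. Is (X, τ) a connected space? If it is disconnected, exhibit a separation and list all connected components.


(X, τ) is connected.

Find clopen sets (U ∈ τ with X ∖ U ∈ τ):
  U = ∅, X ∖ U = {o, p, q} — both open, so U is clopen.
  U = {o, p, q}, X ∖ U = ∅ — both open, so U is clopen.
Only trivial clopens (∅ and X) exist, so (X, τ) is connected.
Compute connected components by grouping points that agree on all clopens:
  component: {o, p, q}


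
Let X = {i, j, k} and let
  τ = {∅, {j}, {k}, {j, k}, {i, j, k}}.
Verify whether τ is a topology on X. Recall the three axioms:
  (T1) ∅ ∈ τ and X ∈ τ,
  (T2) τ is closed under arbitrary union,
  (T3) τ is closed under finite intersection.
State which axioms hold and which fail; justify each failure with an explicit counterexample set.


τ IS a topology on X.

Axiom (T1): ∅ ∈ τ? Yes; X ∈ τ? Yes.
Axiom (T2/T3): check pairwise unions and intersections of members of τ.
All pairwise intersections and unions checked — each lies in τ. Therefore τ satisfies (T1), (T2), (T3): it IS a topology on X.


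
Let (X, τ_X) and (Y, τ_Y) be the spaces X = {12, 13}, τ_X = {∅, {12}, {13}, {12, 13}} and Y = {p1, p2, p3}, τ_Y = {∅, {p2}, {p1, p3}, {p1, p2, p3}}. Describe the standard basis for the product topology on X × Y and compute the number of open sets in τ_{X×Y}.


Basis B = {∅ × ∅, {12} × {p2}, {13} × {p2}, {12} × {p1, p3}, {12, 13} × {p2}, {13} × {p1, p3}, {12} × {p1, p2, p3}, {13} × {p1, p2, p3}, {12, 13} × {p1, p3}, {12, 13} × {p1, p2, p3}}; |τ_{X×Y}| = 16.

Enumerate products U × V with U ∈ τ_X, V ∈ τ_Y (deduplicated):
  ∅ × ∅ = {} (∅)
  {12} × {p2} = {(12,p2)}
  {13} × {p2} = {(13,p2)}
  {12} × {p1, p3} = {(12,p1), (12,p3)}
  {12, 13} × {p2} = {(12,p2), (13,p2)}
  {13} × {p1, p3} = {(13,p1), (13,p3)}
  {12} × {p1, p2, p3} = {(12,p1), (12,p2), (12,p3)}
  {13} × {p1, p2, p3} = {(13,p1), (13,p2), (13,p3)}
  {12, 13} × {p1, p3} = {(12,p1), (12,p3), (13,p1), (13,p3)}
  {12, 13} × {p1, p2, p3} = {(12,p1), (12,p2), (12,p3), (13,p1), (13,p2), (13,p3)}
These 10 distinct sets form the basis B.
Close under arbitrary unions to get τ_{X×Y}; counting gives |τ_{X×Y}| = 16.


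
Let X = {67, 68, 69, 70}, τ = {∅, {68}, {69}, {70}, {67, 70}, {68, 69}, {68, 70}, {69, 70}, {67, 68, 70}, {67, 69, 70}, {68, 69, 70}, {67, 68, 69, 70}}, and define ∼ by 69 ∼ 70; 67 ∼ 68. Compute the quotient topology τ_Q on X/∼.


X/∼ = {[67=68], [69=70]}; |τ_Q| = 3.

Equivalence classes: [67=68], [69=70].
Quotient map π: X → X/∼ sends 67 ↦ [67=68], 68 ↦ [67=68], 69 ↦ [69=70], 70 ↦ [69=70].
For each subset V ⊆ X/∼, compute π^{-1}(V) ⊆ X and check whether π^{-1}(V) ∈ τ. V is open in τ_Q iff π^{-1}(V) ∈ τ.
  V = {}: π^{-1}(V) = ∅ ∈ τ ✓.
  V = {[67=68]}: π^{-1}(V) = {67, 68} ∉ τ ✗.
  V = {[69=70]}: π^{-1}(V) = {69, 70} ∈ τ ✓.
  V = {[67=68], [69=70]}: π^{-1}(V) = {67, 68, 69, 70} ∈ τ ✓.
Open sets in the quotient: τ_Q = {{}, {[69=70]}, {[67=68], [69=70]}} (3 elements).


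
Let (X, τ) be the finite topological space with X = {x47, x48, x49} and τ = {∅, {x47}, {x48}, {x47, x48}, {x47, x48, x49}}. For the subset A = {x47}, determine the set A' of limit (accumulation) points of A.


A' = {x49}

For each x ∈ X, list the open sets U ∈ τ with x ∈ U, then check whether U ∩ (A ∖ {x}) ≠ ∅ for every such U.
  x = x47: open {x47} ∋ x has {x47} ∩ (A ∖ {x47}) = ∅, so x is NOT a limit point.
  x = x48: open {x48} ∋ x has {x48} ∩ (A ∖ {x48}) = ∅, so x is NOT a limit point.
  x = x49: opens ∋ x are {x47, x48, x49}; each meets A ∖ {x49}, so x IS a limit point.
Collecting: A' = {x49}.


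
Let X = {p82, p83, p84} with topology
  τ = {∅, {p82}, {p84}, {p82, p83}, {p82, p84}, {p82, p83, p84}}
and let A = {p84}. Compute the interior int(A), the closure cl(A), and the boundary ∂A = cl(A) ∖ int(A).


int(A) = {p84}, cl(A) = {p84}, ∂A = ∅.

Closed sets in (X, τ) are complements of opens:
  closed(X, τ) = {∅, {p83}, {p84}, {p82, p83}, {p83, p84}, {p82, p83, p84}}.
int(A) = ⋃ {U ∈ τ : U ⊆ A}. Opens contained in A: ∅, {p84}.
Taking the union of these: int(A) = {p84}.
cl(A) = ⋂ {C closed : A ⊆ C}. Closed sets containing A: {p84}, {p83, p84}, {p82, p83, p84}.
Intersecting these: cl(A) = {p84}.
∂A = cl(A) ∖ int(A) = {p84} ∖ {p84} = ∅.


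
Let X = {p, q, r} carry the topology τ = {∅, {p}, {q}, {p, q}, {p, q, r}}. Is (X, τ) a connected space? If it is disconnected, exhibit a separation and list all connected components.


(X, τ) is connected.

Find clopen sets (U ∈ τ with X ∖ U ∈ τ):
  U = ∅, X ∖ U = {p, q, r} — both open, so U is clopen.
  U = {p, q, r}, X ∖ U = ∅ — both open, so U is clopen.
Only trivial clopens (∅ and X) exist, so (X, τ) is connected.
Compute connected components by grouping points that agree on all clopens:
  component: {p, q, r}


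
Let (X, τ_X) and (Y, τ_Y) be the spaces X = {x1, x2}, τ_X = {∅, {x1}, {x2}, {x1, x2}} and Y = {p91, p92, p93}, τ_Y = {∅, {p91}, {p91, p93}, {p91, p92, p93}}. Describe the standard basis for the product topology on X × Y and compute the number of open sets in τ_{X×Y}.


Basis B = {∅ × ∅, {x1} × {p91}, {x2} × {p91}, {x1} × {p91, p93}, {x1, x2} × {p91}, {x2} × {p91, p93}, {x1} × {p91, p92, p93}, {x2} × {p91, p92, p93}, {x1, x2} × {p91, p93}, {x1, x2} × {p91, p92, p93}}; |τ_{X×Y}| = 16.

Enumerate products U × V with U ∈ τ_X, V ∈ τ_Y (deduplicated):
  ∅ × ∅ = {} (∅)
  {x1} × {p91} = {(x1,p91)}
  {x2} × {p91} = {(x2,p91)}
  {x1} × {p91, p93} = {(x1,p91), (x1,p93)}
  {x1, x2} × {p91} = {(x1,p91), (x2,p91)}
  {x2} × {p91, p93} = {(x2,p91), (x2,p93)}
  {x1} × {p91, p92, p93} = {(x1,p91), (x1,p92), (x1,p93)}
  {x2} × {p91, p92, p93} = {(x2,p91), (x2,p92), (x2,p93)}
  {x1, x2} × {p91, p93} = {(x1,p91), (x1,p93), (x2,p91), (x2,p93)}
  {x1, x2} × {p91, p92, p93} = {(x1,p91), (x1,p92), (x1,p93), (x2,p91), (x2,p92), (x2,p93)}
These 10 distinct sets form the basis B.
Close under arbitrary unions to get τ_{X×Y}; counting gives |τ_{X×Y}| = 16.


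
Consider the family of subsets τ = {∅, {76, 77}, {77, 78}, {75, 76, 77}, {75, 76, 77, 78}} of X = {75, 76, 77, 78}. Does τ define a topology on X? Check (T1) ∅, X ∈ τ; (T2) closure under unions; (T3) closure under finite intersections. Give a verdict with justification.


τ is NOT a topology on X.

Axiom (T1): ∅ ∈ τ? Yes; X ∈ τ? Yes.
Axiom (T2/T3): check pairwise unions and intersections of members of τ.
Counterexample for (T3): {76, 77} ∩ {77, 78} = {77} ∉ τ. Therefore τ is NOT a topology.


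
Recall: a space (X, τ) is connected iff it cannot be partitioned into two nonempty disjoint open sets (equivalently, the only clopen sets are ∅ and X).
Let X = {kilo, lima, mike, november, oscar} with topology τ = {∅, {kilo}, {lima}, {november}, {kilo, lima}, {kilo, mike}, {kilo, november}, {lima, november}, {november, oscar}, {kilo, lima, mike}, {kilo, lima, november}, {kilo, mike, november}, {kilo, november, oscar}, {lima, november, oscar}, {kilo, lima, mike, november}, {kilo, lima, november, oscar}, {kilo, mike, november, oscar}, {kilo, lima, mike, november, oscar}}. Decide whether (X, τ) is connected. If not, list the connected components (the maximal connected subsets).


(X, τ) is disconnected; components = [{lima}, {kilo, mike}, {november, oscar}].

Find clopen sets (U ∈ τ with X ∖ U ∈ τ):
  U = ∅, X ∖ U = {kilo, lima, mike, november, oscar} — both open, so U is clopen.
  U = {lima}, X ∖ U = {kilo, mike, november, oscar} — both open, so U is clopen.
  U = {kilo, mike}, X ∖ U = {lima, november, oscar} — both open, so U is clopen.
  U = {november, oscar}, X ∖ U = {kilo, lima, mike} — both open, so U is clopen.
  U = {kilo, lima, mike}, X ∖ U = {november, oscar} — both open, so U is clopen.
  U = {lima, november, oscar}, X ∖ U = {kilo, mike} — both open, so U is clopen.
  U = {kilo, mike, november, oscar}, X ∖ U = {lima} — both open, so U is clopen.
  U = {kilo, lima, mike, november, oscar}, X ∖ U = ∅ — both open, so U is clopen.
Nontrivial clopen(s) exist: e.g. {kilo, mike, november, oscar}. So (X, τ) is disconnected.
Compute connected components by grouping points that agree on all clopens:
  component: {lima}
  component: {kilo, mike}
  component: {november, oscar}
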